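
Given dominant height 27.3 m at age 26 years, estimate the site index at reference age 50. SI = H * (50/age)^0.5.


50/26 = 1.92308
(1.92308)^0.5 = 1.38675
SI = 27.3 * 1.38675 = 37.8583 ≈ 37.9 m

37.9 m


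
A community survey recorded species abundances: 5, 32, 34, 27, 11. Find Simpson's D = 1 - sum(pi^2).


Total N = 5 + 32 + 34 + 27 + 11 = 109
Per-species terms:
  p = 5/109 = 0.045872; p^2 = 0.045872^2 = 0.002104
  p = 32/109 = 0.293578; p^2 = 0.293578^2 = 0.086188
  p = 34/109 = 0.311927; p^2 = 0.311927^2 = 0.097298
  p = 27/109 = 0.247706; p^2 = 0.247706^2 = 0.061358
  p = 11/109 = 0.100917; p^2 = 0.100917^2 = 0.010184
sum(p^2) = 0.002104 + 0.086188 + 0.097298 + 0.061358 + 0.010184 = 0.257132
D = 1 - 0.257132 = 0.742868 ≈ 0.7429

0.7429


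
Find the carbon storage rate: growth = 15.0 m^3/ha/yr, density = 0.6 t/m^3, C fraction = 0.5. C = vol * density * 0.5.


C = 15.0 * 0.6 * 0.5 = 4.50 t C/ha/yr

4.50 t C/ha/yr


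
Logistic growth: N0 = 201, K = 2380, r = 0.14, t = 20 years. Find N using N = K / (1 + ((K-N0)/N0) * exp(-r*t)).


(K - N0)/N0 = (2380 - 201)/201 = 2179/201 = 10.8408
r*t = 0.14 * 20 = 2.8; exp(-2.8) = 0.0608101
10.8408 * 0.0608101 = 0.659230
1 + 0.659230 = 1.65923
N = 2380 / 1.65923 = 1434.40 ≈ 1434

1434


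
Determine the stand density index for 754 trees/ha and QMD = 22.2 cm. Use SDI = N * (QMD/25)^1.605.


QMD/25 = 22.2/25 = 0.888
(0.888)^1.605 = exp(1.605 * ln(0.888)) = exp(1.605 * (-0.118784)) = exp(-0.190648) = 0.826423
SDI = 754 * 0.826423 = 623.123 ≈ 623

623


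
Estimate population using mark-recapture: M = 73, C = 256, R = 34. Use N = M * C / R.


N = M * C / R = 73 * 256 / 34 = 18688 / 34 = 549.65 ≈ 550

550 individuals


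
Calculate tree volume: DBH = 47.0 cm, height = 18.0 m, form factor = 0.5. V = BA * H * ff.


(D/200)^2 = (47.0/200)^2 = 0.235^2 = 0.055225
BA = 3.141593 * 0.055225 = 0.173494 m^2
V = 0.173494 * 18.0 * 0.5 = 1.56145 ≈ 1.561 m^3

1.561 m^3


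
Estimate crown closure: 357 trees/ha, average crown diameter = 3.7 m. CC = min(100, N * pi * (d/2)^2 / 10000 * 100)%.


(d/2)^2 = (3.7/2)^2 = 1.85^2 = 3.4225
Crown area = 3.141593 * 3.4225 = 10.7521 m^2
N * area / 10000 * 100 = 357 * 10.7521 / 10000 * 100 = 38.3850
CC = min(100, 38.3850) = 38.3850 ≈ 38.4%

38.4%


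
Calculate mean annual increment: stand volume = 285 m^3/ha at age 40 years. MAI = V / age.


MAI = 285 / 40 = 7.1250 ≈ 7.13 m^3/ha/yr

7.13 m^3/ha/yr


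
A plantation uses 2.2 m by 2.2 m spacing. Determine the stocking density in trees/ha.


N = 10000 / 2.2^2 = 10000 / 4.84 = 2066.12 ≈ 2066 trees/ha

2066 trees/ha


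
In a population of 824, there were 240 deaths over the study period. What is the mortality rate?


Mortality rate = 240 / 824 = 0.291262 ≈ 0.2913

0.2913


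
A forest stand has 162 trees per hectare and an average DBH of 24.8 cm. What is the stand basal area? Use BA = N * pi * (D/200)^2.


(D/200)^2 = (24.8/200)^2 = 0.124^2 = 0.015376
Individual BA = 3.141593 * 0.015376 = 0.0483051 m^2
Stand BA = 162 * 0.0483051 = 7.82543 ≈ 7.83 m^2/ha

7.83 m^2/ha


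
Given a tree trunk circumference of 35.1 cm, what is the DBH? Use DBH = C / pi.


DBH = C / pi = 35.1 / 3.141593 = 11.1727 ≈ 11.17 cm

11.17 cm


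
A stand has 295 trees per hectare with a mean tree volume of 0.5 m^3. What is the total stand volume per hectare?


V_stand = 295 * 0.5 = 147.5 m^3/ha

147.5 m^3/ha


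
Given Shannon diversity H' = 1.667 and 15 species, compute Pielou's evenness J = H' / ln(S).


ln(15) = 2.70805
J = H' / ln(S) = 1.667 / 2.70805 = 0.615572 ≈ 0.6156

0.6156


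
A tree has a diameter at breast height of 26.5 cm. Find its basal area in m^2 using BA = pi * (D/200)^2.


D/200 = 26.5/200 = 0.1325 m
(D/200)^2 = 0.1325^2 = 0.01755625
BA = 3.141593 * 0.01755625 = 0.0551546 ≈ 0.0552 m^2

0.0552 m^2


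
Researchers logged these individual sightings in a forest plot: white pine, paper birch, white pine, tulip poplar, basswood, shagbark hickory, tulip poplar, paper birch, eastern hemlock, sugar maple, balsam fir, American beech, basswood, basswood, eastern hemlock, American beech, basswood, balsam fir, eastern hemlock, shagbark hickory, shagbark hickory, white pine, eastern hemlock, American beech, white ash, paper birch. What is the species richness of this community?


Total individuals logged = 26
Distinct species (count of individuals): white pine (3), paper birch (3), tulip poplar (2), basswood (4), shagbark hickory (3), eastern hemlock (4), sugar maple (1), balsam fir (2), American beech (3), white ash (1)
Species richness = number of distinct species = 10

10


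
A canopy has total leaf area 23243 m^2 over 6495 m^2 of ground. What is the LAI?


LAI = 23243 / 6495 = 3.5786 ≈ 3.58

3.58


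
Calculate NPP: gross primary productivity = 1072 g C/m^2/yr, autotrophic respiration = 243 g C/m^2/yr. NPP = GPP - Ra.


NPP = GPP - Ra = 1072 - 243 = 829 g C/m^2/yr

829 g C/m^2/yr


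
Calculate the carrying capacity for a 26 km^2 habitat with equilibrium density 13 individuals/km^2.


K = 13 * 26 = 338 individuals

338 individuals


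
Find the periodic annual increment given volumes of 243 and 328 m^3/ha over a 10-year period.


PAI = (V2 - V1) / period = (328 - 243) / 10 = 85 / 10 = 8.50 m^3/ha/yr

8.50 m^3/ha/yr


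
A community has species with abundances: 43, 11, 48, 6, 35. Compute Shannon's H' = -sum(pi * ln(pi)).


Total N = 43 + 11 + 48 + 6 + 35 = 143
Per-species terms:
  p = 43/143 = 0.300699; ln(p) = -1.201646; p*ln(p) = 0.300699 * (-1.201646) = -0.361334
  p = 11/143 = 0.076923; ln(p) = -2.564950; p*ln(p) = 0.076923 * (-2.564950) = -0.197304
  p = 48/143 = 0.335664; ln(p) = -1.091645; p*ln(p) = 0.335664 * (-1.091645) = -0.366426
  p = 6/143 = 0.041958; ln(p) = -3.171086; p*ln(p) = 0.041958 * (-3.171086) = -0.133052
  p = 35/143 = 0.244755; ln(p) = -1.407498; p*ln(p) = 0.244755 * (-1.407498) = -0.344492
sum(p*ln(p)) = (-0.361334) + (-0.197304) + (-0.366426) + (-0.133052) + (-0.344492) = -1.402608
H' = -(-1.402608) = 1.402608 ≈ 1.4026

1.4026


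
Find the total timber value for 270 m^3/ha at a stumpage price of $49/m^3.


Value = 270 * 49 = $13230/ha

$13230/ha


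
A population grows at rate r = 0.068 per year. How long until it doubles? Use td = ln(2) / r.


td = ln(2) / 0.068 = 0.693147 / 0.068 = 10.1933 ≈ 10.2 years

10.2 years


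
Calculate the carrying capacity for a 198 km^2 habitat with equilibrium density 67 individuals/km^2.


K = 67 * 198 = 13266 individuals

13266 individuals


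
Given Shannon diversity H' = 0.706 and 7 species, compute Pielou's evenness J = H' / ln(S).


ln(7) = 1.94591
J = H' / ln(S) = 0.706 / 1.94591 = 0.362812 ≈ 0.3628

0.3628


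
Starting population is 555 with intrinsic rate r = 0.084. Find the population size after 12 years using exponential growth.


r*t = 0.084 * 12 = 1.008
exp(1.008) = 2.74012
N = 555 * 2.74012 = 1520.77 ≈ 1521

1521


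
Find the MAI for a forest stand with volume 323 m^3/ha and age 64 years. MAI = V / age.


MAI = 323 / 64 = 5.0469 ≈ 5.05 m^3/ha/yr

5.05 m^3/ha/yr


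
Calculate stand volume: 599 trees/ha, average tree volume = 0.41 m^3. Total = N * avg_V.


V_stand = 599 * 0.41 = 245.59 ≈ 245.6 m^3/ha

245.6 m^3/ha


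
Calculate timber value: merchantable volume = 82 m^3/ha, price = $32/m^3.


Value = 82 * 32 = $2624/ha

$2624/ha


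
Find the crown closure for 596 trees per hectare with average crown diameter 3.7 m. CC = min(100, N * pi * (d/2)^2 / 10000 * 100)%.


(d/2)^2 = (3.7/2)^2 = 1.85^2 = 3.4225
Crown area = 3.141593 * 3.4225 = 10.7521 m^2
N * area / 10000 * 100 = 596 * 10.7521 / 10000 * 100 = 64.0825
CC = min(100, 64.0825) = 64.0825 ≈ 64.1%

64.1%


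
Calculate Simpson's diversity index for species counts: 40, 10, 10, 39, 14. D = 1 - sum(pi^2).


Total N = 40 + 10 + 10 + 39 + 14 = 113
Per-species terms:
  p = 40/113 = 0.353982; p^2 = 0.353982^2 = 0.125303
  p = 10/113 = 0.088496; p^2 = 0.088496^2 = 0.007832
  p = 10/113 = 0.088496; p^2 = 0.088496^2 = 0.007832
  p = 39/113 = 0.345133; p^2 = 0.345133^2 = 0.119117
  p = 14/113 = 0.123894; p^2 = 0.123894^2 = 0.015350
sum(p^2) = 0.125303 + 0.007832 + 0.007832 + 0.119117 + 0.015350 = 0.275434
D = 1 - 0.275434 = 0.724566 ≈ 0.7246

0.7246


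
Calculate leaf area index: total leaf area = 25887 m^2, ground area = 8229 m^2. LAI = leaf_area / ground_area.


LAI = 25887 / 8229 = 3.1458 ≈ 3.15

3.15


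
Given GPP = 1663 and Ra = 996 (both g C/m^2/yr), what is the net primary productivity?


NPP = GPP - Ra = 1663 - 996 = 667 g C/m^2/yr

667 g C/m^2/yr


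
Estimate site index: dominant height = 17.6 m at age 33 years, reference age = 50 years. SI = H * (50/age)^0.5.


50/33 = 1.51515
(1.51515)^0.5 = 1.23091
SI = 17.6 * 1.23091 = 21.6640 ≈ 21.7 m

21.7 m


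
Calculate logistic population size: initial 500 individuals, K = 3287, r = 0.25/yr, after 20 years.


(K - N0)/N0 = (3287 - 500)/500 = 2787/500 = 5.57400
r*t = 0.25 * 20 = 5; exp(-5) = 0.00673795
5.57400 * 0.00673795 = 0.0375573
1 + 0.0375573 = 1.03756
N = 3287 / 1.03756 = 3168.01 ≈ 3168

3168


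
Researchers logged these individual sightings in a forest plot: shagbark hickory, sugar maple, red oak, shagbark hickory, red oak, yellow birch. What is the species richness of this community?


Total individuals logged = 6
Distinct species (count of individuals): shagbark hickory (2), sugar maple (1), red oak (2), yellow birch (1)
Species richness = number of distinct species = 4

4


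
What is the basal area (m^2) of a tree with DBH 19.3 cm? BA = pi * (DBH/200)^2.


D/200 = 19.3/200 = 0.0965 m
(D/200)^2 = 0.0965^2 = 0.00931225
BA = 3.141593 * 0.00931225 = 0.0292553 ≈ 0.0293 m^2

0.0293 m^2


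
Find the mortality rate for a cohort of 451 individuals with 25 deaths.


Mortality rate = 25 / 451 = 0.055432 ≈ 0.0554

0.0554


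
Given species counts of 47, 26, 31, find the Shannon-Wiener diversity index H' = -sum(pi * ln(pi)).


Total N = 47 + 26 + 31 = 104
Per-species terms:
  p = 47/104 = 0.451923; ln(p) = -0.794243; p*ln(p) = 0.451923 * (-0.794243) = -0.358937
  p = 26/104 = 0.250000; ln(p) = -1.386294; p*ln(p) = 0.250000 * (-1.386294) = -0.346574
  p = 31/104 = 0.298077; ln(p) = -1.210403; p*ln(p) = 0.298077 * (-1.210403) = -0.360793
sum(p*ln(p)) = (-0.358937) + (-0.346574) + (-0.360793) = -1.066304
H' = -(-1.066304) = 1.066304 ≈ 1.0663

1.0663


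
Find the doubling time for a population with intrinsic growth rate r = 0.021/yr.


td = ln(2) / 0.021 = 0.693147 / 0.021 = 33.0070 ≈ 33.0 years

33.0 years


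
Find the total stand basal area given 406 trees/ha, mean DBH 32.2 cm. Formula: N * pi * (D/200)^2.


(D/200)^2 = (32.2/200)^2 = 0.161^2 = 0.025921
Individual BA = 3.141593 * 0.025921 = 0.0814332 m^2
Stand BA = 406 * 0.0814332 = 33.0619 ≈ 33.06 m^2/ha

33.06 m^2/ha


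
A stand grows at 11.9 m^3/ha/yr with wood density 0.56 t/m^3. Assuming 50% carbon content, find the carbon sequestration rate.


C = 11.9 * 0.56 * 0.5 = 3.332 ≈ 3.33 t C/ha/yr

3.33 t C/ha/yr


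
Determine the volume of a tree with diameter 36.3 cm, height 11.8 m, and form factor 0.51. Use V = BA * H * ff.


(D/200)^2 = (36.3/200)^2 = 0.1815^2 = 0.03294225
BA = 3.141593 * 0.03294225 = 0.103491 m^2
V = 0.103491 * 11.8 * 0.51 = 0.622809 ≈ 0.623 m^3

0.623 m^3


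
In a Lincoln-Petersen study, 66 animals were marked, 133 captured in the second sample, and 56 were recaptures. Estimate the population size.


N = M * C / R = 66 * 133 / 56 = 8778 / 56 = 156.75 ≈ 157

157 individuals


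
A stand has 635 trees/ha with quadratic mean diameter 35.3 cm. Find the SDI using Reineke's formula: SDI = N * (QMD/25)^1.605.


QMD/25 = 35.3/25 = 1.412
(1.412)^1.605 = exp(1.605 * ln(1.412)) = exp(1.605 * 0.345007) = exp(0.553736) = 1.73974
SDI = 635 * 1.73974 = 1104.73 ≈ 1105

1105


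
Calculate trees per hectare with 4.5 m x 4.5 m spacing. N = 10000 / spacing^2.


N = 10000 / 4.5^2 = 10000 / 20.25 = 493.827 ≈ 494 trees/ha

494 trees/ha


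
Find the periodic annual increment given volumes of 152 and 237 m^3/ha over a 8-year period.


PAI = (V2 - V1) / period = (237 - 152) / 8 = 85 / 8 = 10.6250 ≈ 10.63 m^3/ha/yr

10.63 m^3/ha/yr


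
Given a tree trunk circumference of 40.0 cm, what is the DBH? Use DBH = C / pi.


DBH = C / pi = 40.0 / 3.141593 = 12.7324 ≈ 12.73 cm

12.73 cm


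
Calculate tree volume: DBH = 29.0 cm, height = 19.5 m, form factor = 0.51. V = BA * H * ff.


(D/200)^2 = (29.0/200)^2 = 0.145^2 = 0.021025
BA = 3.141593 * 0.021025 = 0.0660520 m^2
V = 0.0660520 * 19.5 * 0.51 = 0.656887 ≈ 0.657 m^3

0.657 m^3


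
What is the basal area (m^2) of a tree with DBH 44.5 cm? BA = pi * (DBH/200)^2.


D/200 = 44.5/200 = 0.2225 m
(D/200)^2 = 0.2225^2 = 0.04950625
BA = 3.141593 * 0.04950625 = 0.155528 ≈ 0.1555 m^2

0.1555 m^2


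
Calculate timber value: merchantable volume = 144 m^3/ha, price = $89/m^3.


Value = 144 * 89 = $12816/ha

$12816/ha


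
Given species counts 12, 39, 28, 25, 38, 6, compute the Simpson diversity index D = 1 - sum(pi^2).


Total N = 12 + 39 + 28 + 25 + 38 + 6 = 148
Per-species terms:
  p = 12/148 = 0.081081; p^2 = 0.081081^2 = 0.006574
  p = 39/148 = 0.263514; p^2 = 0.263514^2 = 0.069440
  p = 28/148 = 0.189189; p^2 = 0.189189^2 = 0.035792
  p = 25/148 = 0.168919; p^2 = 0.168919^2 = 0.028534
  p = 38/148 = 0.256757; p^2 = 0.256757^2 = 0.065924
  p = 6/148 = 0.040541; p^2 = 0.040541^2 = 0.001644
sum(p^2) = 0.006574 + 0.069440 + 0.035792 + 0.028534 + 0.065924 + 0.001644 = 0.207908
D = 1 - 0.207908 = 0.792092 ≈ 0.7921

0.7921


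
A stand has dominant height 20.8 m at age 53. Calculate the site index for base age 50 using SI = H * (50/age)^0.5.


50/53 = 0.943396
(0.943396)^0.5 = 0.971286
SI = 20.8 * 0.971286 = 20.2027 ≈ 20.2 m

20.2 m


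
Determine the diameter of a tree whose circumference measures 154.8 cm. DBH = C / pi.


DBH = C / pi = 154.8 / 3.141593 = 49.2744 ≈ 49.27 cm

49.27 cm


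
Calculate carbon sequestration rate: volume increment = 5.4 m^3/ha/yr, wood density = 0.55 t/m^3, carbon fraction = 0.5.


C = 5.4 * 0.55 * 0.5 = 1.485 ≈ 1.49 t C/ha/yr

1.49 t C/ha/yr


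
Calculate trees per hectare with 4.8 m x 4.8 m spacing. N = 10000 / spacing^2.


N = 10000 / 4.8^2 = 10000 / 23.04 = 434.028 ≈ 434 trees/ha

434 trees/ha


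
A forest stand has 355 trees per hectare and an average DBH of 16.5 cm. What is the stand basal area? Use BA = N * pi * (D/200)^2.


(D/200)^2 = (16.5/200)^2 = 0.0825^2 = 0.00680625
Individual BA = 3.141593 * 0.00680625 = 0.0213825 m^2
Stand BA = 355 * 0.0213825 = 7.59079 ≈ 7.59 m^2/ha

7.59 m^2/ha


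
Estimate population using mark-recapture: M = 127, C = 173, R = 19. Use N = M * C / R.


N = M * C / R = 127 * 173 / 19 = 21971 / 19 = 1156.37 ≈ 1156

1156 individuals


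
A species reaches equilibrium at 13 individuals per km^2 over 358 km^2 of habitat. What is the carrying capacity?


K = 13 * 358 = 4654 individuals

4654 individuals


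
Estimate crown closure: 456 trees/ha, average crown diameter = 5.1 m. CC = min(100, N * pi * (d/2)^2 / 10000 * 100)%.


(d/2)^2 = (5.1/2)^2 = 2.55^2 = 6.5025
Crown area = 3.141593 * 6.5025 = 20.4282 m^2
N * area / 10000 * 100 = 456 * 20.4282 / 10000 * 100 = 93.1526
CC = min(100, 93.1526) = 93.1526 ≈ 93.2%

93.2%


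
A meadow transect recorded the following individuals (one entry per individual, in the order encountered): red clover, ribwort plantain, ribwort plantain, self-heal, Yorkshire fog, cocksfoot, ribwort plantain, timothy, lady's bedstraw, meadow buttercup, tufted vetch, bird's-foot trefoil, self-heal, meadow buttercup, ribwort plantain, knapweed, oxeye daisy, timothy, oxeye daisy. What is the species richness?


Total individuals logged = 19
Distinct species (count of individuals): red clover (1), ribwort plantain (4), self-heal (2), Yorkshire fog (1), cocksfoot (1), timothy (2), lady's bedstraw (1), meadow buttercup (2), tufted vetch (1), bird's-foot trefoil (1), knapweed (1), oxeye daisy (2)
Species richness = number of distinct species = 12

12


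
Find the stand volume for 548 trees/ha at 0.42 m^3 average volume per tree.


V_stand = 548 * 0.42 = 230.16 ≈ 230.2 m^3/ha

230.2 m^3/ha


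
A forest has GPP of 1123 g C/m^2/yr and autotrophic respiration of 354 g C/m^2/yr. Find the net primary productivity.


NPP = GPP - Ra = 1123 - 354 = 769 g C/m^2/yr

769 g C/m^2/yr


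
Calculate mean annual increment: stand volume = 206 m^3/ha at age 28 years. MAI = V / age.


MAI = 206 / 28 = 7.3571 ≈ 7.36 m^3/ha/yr

7.36 m^3/ha/yr


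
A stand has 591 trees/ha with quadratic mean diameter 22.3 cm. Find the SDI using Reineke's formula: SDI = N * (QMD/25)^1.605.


QMD/25 = 22.3/25 = 0.892
(0.892)^1.605 = exp(1.605 * ln(0.892)) = exp(1.605 * (-0.114289)) = exp(-0.183434) = 0.832407
SDI = 591 * 0.832407 = 491.953 ≈ 492

492


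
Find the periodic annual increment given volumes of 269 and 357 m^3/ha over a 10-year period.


PAI = (V2 - V1) / period = (357 - 269) / 10 = 88 / 10 = 8.80 m^3/ha/yr

8.80 m^3/ha/yr


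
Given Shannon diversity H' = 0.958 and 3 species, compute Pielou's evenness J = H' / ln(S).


ln(3) = 1.09861
J = H' / ln(S) = 0.958 / 1.09861 = 0.872011 ≈ 0.8720

0.8720


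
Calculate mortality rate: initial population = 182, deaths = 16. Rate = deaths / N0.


Mortality rate = 16 / 182 = 0.087912 ≈ 0.0879

0.0879


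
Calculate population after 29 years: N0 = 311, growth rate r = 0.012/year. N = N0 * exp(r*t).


r*t = 0.012 * 29 = 0.348
exp(0.348) = 1.41623
N = 311 * 1.41623 = 440.448 ≈ 440

440


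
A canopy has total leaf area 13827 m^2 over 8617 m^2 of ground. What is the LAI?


LAI = 13827 / 8617 = 1.6046 ≈ 1.60

1.60


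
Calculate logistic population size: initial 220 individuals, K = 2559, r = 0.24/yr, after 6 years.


(K - N0)/N0 = (2559 - 220)/220 = 2339/220 = 10.6318
r*t = 0.24 * 6 = 1.44; exp(-1.44) = 0.236928
10.6318 * 0.236928 = 2.51897
1 + 2.51897 = 3.51897
N = 2559 / 3.51897 = 727.201 ≈ 727

727


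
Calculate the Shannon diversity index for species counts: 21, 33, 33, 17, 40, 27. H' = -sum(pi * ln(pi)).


Total N = 21 + 33 + 33 + 17 + 40 + 27 = 171
Per-species terms:
  p = 21/171 = 0.122807; ln(p) = -2.097141; p*ln(p) = 0.122807 * (-2.097141) = -0.257544
  p = 33/171 = 0.192982; ln(p) = -1.645158; p*ln(p) = 0.192982 * (-1.645158) = -0.317486
  p = 33/171 = 0.192982; ln(p) = -1.645158; p*ln(p) = 0.192982 * (-1.645158) = -0.317486
  p = 17/171 = 0.099415; ln(p) = -2.308452; p*ln(p) = 0.099415 * (-2.308452) = -0.229495
  p = 40/171 = 0.233918; ln(p) = -1.452785; p*ln(p) = 0.233918 * (-1.452785) = -0.339833
  p = 27/171 = 0.157895; ln(p) = -1.845825; p*ln(p) = 0.157895 * (-1.845825) = -0.291447
sum(p*ln(p)) = (-0.257544) + (-0.317486) + (-0.317486) + (-0.229495) + (-0.339833) + (-0.291447) = -1.753291
H' = -(-1.753291) = 1.753291 ≈ 1.7533

1.7533


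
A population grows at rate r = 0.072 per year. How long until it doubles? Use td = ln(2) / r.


td = ln(2) / 0.072 = 0.693147 / 0.072 = 9.62704 ≈ 9.6 years

9.6 years


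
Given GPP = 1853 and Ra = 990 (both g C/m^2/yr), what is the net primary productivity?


NPP = GPP - Ra = 1853 - 990 = 863 g C/m^2/yr

863 g C/m^2/yr


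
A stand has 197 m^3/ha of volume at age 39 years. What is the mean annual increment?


MAI = 197 / 39 = 5.0513 ≈ 5.05 m^3/ha/yr

5.05 m^3/ha/yr


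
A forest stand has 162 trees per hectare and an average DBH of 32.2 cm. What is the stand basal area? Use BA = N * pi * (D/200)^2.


(D/200)^2 = (32.2/200)^2 = 0.161^2 = 0.025921
Individual BA = 3.141593 * 0.025921 = 0.0814332 m^2
Stand BA = 162 * 0.0814332 = 13.1922 ≈ 13.19 m^2/ha

13.19 m^2/ha


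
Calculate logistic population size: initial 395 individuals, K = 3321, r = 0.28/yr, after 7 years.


(K - N0)/N0 = (3321 - 395)/395 = 2926/395 = 7.40759
r*t = 0.28 * 7 = 1.96; exp(-1.96) = 0.140858
7.40759 * 0.140858 = 1.04342
1 + 1.04342 = 2.04342
N = 3321 / 2.04342 = 1625.22 ≈ 1625

1625


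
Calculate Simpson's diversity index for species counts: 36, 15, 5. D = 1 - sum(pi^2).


Total N = 36 + 15 + 5 = 56
Per-species terms:
  p = 36/56 = 0.642857; p^2 = 0.642857^2 = 0.413265
  p = 15/56 = 0.267857; p^2 = 0.267857^2 = 0.071747
  p = 5/56 = 0.089286; p^2 = 0.089286^2 = 0.007972
sum(p^2) = 0.413265 + 0.071747 + 0.007972 = 0.492984
D = 1 - 0.492984 = 0.507016 ≈ 0.5070

0.5070


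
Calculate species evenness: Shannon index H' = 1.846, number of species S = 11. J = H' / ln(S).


ln(11) = 2.39790
J = H' / ln(S) = 1.846 / 2.39790 = 0.769840 ≈ 0.7698

0.7698


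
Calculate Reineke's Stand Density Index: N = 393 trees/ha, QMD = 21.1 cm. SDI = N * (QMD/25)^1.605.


QMD/25 = 21.1/25 = 0.844
(0.844)^1.605 = exp(1.605 * ln(0.844)) = exp(1.605 * (-0.169603)) = exp(-0.272213) = 0.761692
SDI = 393 * 0.761692 = 299.345 ≈ 299

299


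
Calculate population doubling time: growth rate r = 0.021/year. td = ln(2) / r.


td = ln(2) / 0.021 = 0.693147 / 0.021 = 33.0070 ≈ 33.0 years

33.0 years


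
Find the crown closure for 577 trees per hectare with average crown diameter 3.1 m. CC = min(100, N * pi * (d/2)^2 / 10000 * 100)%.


(d/2)^2 = (3.1/2)^2 = 1.55^2 = 2.4025
Crown area = 3.141593 * 2.4025 = 7.54768 m^2
N * area / 10000 * 100 = 577 * 7.54768 / 10000 * 100 = 43.5501
CC = min(100, 43.5501) = 43.5501 ≈ 43.6%

43.6%


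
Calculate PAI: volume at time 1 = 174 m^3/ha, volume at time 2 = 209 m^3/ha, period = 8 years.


PAI = (V2 - V1) / period = (209 - 174) / 8 = 35 / 8 = 4.3750 ≈ 4.38 m^3/ha/yr

4.38 m^3/ha/yr


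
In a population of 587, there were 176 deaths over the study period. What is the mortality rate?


Mortality rate = 176 / 587 = 0.299830 ≈ 0.2998

0.2998


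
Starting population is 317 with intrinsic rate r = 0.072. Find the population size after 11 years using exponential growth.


r*t = 0.072 * 11 = 0.792
exp(0.792) = 2.20781
N = 317 * 2.20781 = 699.876 ≈ 700

700


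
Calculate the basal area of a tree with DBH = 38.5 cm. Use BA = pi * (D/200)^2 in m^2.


D/200 = 38.5/200 = 0.1925 m
(D/200)^2 = 0.1925^2 = 0.03705625
BA = 3.141593 * 0.03705625 = 0.116416 ≈ 0.1164 m^2

0.1164 m^2


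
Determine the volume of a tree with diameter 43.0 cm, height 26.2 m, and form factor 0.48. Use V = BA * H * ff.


(D/200)^2 = (43.0/200)^2 = 0.215^2 = 0.046225
BA = 3.141593 * 0.046225 = 0.145220 m^2
V = 0.145220 * 26.2 * 0.48 = 1.82629 ≈ 1.826 m^3

1.826 m^3


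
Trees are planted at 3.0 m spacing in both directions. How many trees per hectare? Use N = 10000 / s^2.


N = 10000 / 3.0^2 = 10000 / 9 = 1111.11 ≈ 1111 trees/ha

1111 trees/ha


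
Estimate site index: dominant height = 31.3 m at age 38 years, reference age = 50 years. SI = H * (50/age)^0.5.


50/38 = 1.31579
(1.31579)^0.5 = 1.14708
SI = 31.3 * 1.14708 = 35.9036 ≈ 35.9 m

35.9 m


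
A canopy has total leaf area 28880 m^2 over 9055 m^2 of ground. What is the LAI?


LAI = 28880 / 9055 = 3.1894 ≈ 3.19

3.19


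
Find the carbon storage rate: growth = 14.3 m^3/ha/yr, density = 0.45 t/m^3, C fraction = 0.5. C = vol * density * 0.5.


C = 14.3 * 0.45 * 0.5 = 3.2175 ≈ 3.22 t C/ha/yr

3.22 t C/ha/yr


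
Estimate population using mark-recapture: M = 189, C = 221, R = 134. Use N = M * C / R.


N = M * C / R = 189 * 221 / 134 = 41769 / 134 = 311.71 ≈ 312

312 individuals


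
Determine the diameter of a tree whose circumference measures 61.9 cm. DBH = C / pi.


DBH = C / pi = 61.9 / 3.141593 = 19.7034 ≈ 19.70 cm

19.70 cm


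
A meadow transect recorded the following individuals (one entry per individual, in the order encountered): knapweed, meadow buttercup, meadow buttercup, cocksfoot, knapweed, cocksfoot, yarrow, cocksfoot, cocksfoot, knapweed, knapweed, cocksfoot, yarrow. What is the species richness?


Total individuals logged = 13
Distinct species (count of individuals): knapweed (4), meadow buttercup (2), cocksfoot (5), yarrow (2)
Species richness = number of distinct species = 4

4


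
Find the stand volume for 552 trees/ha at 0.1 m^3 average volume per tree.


V_stand = 552 * 0.1 = 55.2 m^3/ha

55.2 m^3/ha


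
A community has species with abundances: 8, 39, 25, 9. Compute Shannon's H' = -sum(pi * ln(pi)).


Total N = 8 + 39 + 25 + 9 = 81
Per-species terms:
  p = 8/81 = 0.098765; ln(p) = -2.315012; p*ln(p) = 0.098765 * (-2.315012) = -0.228642
  p = 39/81 = 0.481481; ln(p) = -0.730889; p*ln(p) = 0.481481 * (-0.730889) = -0.351909
  p = 25/81 = 0.308642; ln(p) = -1.175573; p*ln(p) = 0.308642 * (-1.175573) = -0.362831
  p = 9/81 = 0.111111; ln(p) = -2.197226; p*ln(p) = 0.111111 * (-2.197226) = -0.244136
sum(p*ln(p)) = (-0.228642) + (-0.351909) + (-0.362831) + (-0.244136) = -1.187518
H' = -(-1.187518) = 1.187518 ≈ 1.1875

1.1875


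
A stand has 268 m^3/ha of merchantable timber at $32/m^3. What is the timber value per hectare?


Value = 268 * 32 = $8576/ha

$8576/ha


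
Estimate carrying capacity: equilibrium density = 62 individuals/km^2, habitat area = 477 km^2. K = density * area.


K = 62 * 477 = 29574 individuals

29574 individuals


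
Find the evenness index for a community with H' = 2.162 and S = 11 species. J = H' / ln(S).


ln(11) = 2.39790
J = H' / ln(S) = 2.162 / 2.39790 = 0.901622 ≈ 0.9016

0.9016


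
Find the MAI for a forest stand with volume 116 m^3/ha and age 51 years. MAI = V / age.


MAI = 116 / 51 = 2.2745 ≈ 2.27 m^3/ha/yr

2.27 m^3/ha/yr


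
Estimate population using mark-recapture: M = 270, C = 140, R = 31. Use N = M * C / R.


N = M * C / R = 270 * 140 / 31 = 37800 / 31 = 1219.35 ≈ 1219

1219 individuals


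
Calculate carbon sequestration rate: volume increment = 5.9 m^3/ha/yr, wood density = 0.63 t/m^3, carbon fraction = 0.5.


C = 5.9 * 0.63 * 0.5 = 1.8585 ≈ 1.86 t C/ha/yr

1.86 t C/ha/yr


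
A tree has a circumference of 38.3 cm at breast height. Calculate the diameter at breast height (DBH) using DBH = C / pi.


DBH = C / pi = 38.3 / 3.141593 = 12.1913 ≈ 12.19 cm

12.19 cm


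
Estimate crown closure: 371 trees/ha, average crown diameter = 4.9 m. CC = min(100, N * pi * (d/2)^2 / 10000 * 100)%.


(d/2)^2 = (4.9/2)^2 = 2.45^2 = 6.0025
Crown area = 3.141593 * 6.0025 = 18.8574 m^2
N * area / 10000 * 100 = 371 * 18.8574 / 10000 * 100 = 69.9610
CC = min(100, 69.9610) = 69.9610 ≈ 70.0%

70.0%


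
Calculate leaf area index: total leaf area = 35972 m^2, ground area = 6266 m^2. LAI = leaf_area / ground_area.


LAI = 35972 / 6266 = 5.7408 ≈ 5.74

5.74


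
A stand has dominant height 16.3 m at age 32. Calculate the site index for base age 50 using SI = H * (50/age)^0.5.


50/32 = 1.56250
(1.56250)^0.5 = 1.25000
SI = 16.3 * 1.25000 = 20.3750 ≈ 20.4 m

20.4 m


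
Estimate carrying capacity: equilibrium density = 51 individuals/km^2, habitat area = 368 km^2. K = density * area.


K = 51 * 368 = 18768 individuals

18768 individuals


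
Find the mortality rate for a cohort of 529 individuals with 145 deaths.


Mortality rate = 145 / 529 = 0.274102 ≈ 0.2741

0.2741


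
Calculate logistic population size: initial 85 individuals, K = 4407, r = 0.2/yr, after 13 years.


(K - N0)/N0 = (4407 - 85)/85 = 4322/85 = 50.8471
r*t = 0.2 * 13 = 2.6; exp(-2.6) = 0.0742736
50.8471 * 0.0742736 = 3.77660
1 + 3.77660 = 4.77660
N = 4407 / 4.77660 = 922.623 ≈ 923

923


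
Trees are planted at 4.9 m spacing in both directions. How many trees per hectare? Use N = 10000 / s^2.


N = 10000 / 4.9^2 = 10000 / 24.01 = 416.493 ≈ 416 trees/ha

416 trees/ha


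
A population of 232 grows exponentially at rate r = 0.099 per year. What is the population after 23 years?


r*t = 0.099 * 23 = 2.277
exp(2.277) = 9.74739
N = 232 * 9.74739 = 2261.39 ≈ 2261

2261


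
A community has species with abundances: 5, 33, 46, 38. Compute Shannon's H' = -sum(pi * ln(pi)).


Total N = 5 + 33 + 46 + 38 = 122
Per-species terms:
  p = 5/122 = 0.040984; ln(p) = -3.194574; p*ln(p) = 0.040984 * (-3.194574) = -0.130926
  p = 33/122 = 0.270492; ln(p) = -1.307513; p*ln(p) = 0.270492 * (-1.307513) = -0.353672
  p = 46/122 = 0.377049; ln(p) = -0.975380; p*ln(p) = 0.377049 * (-0.975380) = -0.367766
  p = 38/122 = 0.311475; ln(p) = -1.166436; p*ln(p) = 0.311475 * (-1.166436) = -0.363316
sum(p*ln(p)) = (-0.130926) + (-0.353672) + (-0.367766) + (-0.363316) = -1.215680
H' = -(-1.215680) = 1.215680 ≈ 1.2157

1.2157


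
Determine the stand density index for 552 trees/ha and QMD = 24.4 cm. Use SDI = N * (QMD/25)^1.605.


QMD/25 = 24.4/25 = 0.976
(0.976)^1.605 = exp(1.605 * ln(0.976)) = exp(1.605 * (-0.0242927)) = exp(-0.0389898) = 0.961761
SDI = 552 * 0.961761 = 530.892 ≈ 531

531


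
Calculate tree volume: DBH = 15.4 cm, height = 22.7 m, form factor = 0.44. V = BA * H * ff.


(D/200)^2 = (15.4/200)^2 = 0.077^2 = 0.005929
BA = 3.141593 * 0.005929 = 0.0186265 m^2
V = 0.0186265 * 22.7 * 0.44 = 0.186041 ≈ 0.186 m^3

0.186 m^3


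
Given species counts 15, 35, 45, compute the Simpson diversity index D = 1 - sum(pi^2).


Total N = 15 + 35 + 45 = 95
Per-species terms:
  p = 15/95 = 0.157895; p^2 = 0.157895^2 = 0.024931
  p = 35/95 = 0.368421; p^2 = 0.368421^2 = 0.135734
  p = 45/95 = 0.473684; p^2 = 0.473684^2 = 0.224377
sum(p^2) = 0.024931 + 0.135734 + 0.224377 = 0.385042
D = 1 - 0.385042 = 0.614958 ≈ 0.6150

0.6150


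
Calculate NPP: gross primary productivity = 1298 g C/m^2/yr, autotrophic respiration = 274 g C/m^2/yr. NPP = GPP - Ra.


NPP = GPP - Ra = 1298 - 274 = 1024 g C/m^2/yr

1024 g C/m^2/yr


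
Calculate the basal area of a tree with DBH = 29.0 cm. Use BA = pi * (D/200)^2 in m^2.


D/200 = 29.0/200 = 0.145 m
(D/200)^2 = 0.145^2 = 0.021025
BA = 3.141593 * 0.021025 = 0.0660520 ≈ 0.0661 m^2

0.0661 m^2


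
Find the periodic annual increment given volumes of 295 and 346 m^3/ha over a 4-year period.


PAI = (V2 - V1) / period = (346 - 295) / 4 = 51 / 4 = 12.75 m^3/ha/yr

12.75 m^3/ha/yr


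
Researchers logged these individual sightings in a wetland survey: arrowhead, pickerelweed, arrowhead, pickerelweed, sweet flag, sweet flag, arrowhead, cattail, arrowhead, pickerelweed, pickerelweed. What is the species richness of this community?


Total individuals logged = 11
Distinct species (count of individuals): arrowhead (4), pickerelweed (4), sweet flag (2), cattail (1)
Species richness = number of distinct species = 4

4


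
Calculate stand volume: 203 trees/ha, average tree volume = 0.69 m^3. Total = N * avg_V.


V_stand = 203 * 0.69 = 140.07 ≈ 140.1 m^3/ha

140.1 m^3/ha


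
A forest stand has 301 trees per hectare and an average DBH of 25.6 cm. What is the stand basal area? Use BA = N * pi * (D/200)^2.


(D/200)^2 = (25.6/200)^2 = 0.128^2 = 0.016384
Individual BA = 3.141593 * 0.016384 = 0.0514719 m^2
Stand BA = 301 * 0.0514719 = 15.4930 ≈ 15.49 m^2/ha

15.49 m^2/ha


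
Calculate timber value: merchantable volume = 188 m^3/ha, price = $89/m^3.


Value = 188 * 89 = $16732/ha

$16732/ha


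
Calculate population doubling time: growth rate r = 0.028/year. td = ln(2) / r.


td = ln(2) / 0.028 = 0.693147 / 0.028 = 24.7553 ≈ 24.8 years

24.8 years


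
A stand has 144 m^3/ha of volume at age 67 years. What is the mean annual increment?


MAI = 144 / 67 = 2.1493 ≈ 2.15 m^3/ha/yr

2.15 m^3/ha/yr


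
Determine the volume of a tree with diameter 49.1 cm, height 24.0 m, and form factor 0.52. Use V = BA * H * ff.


(D/200)^2 = (49.1/200)^2 = 0.2455^2 = 0.06027025
BA = 3.141593 * 0.06027025 = 0.189345 m^2
V = 0.189345 * 24.0 * 0.52 = 2.36303 ≈ 2.363 m^3

2.363 m^3


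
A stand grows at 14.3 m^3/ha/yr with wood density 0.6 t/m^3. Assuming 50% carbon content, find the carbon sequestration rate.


C = 14.3 * 0.6 * 0.5 = 4.29 t C/ha/yr

4.29 t C/ha/yr


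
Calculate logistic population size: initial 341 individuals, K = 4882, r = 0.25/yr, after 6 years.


(K - N0)/N0 = (4882 - 341)/341 = 4541/341 = 13.3167
r*t = 0.25 * 6 = 1.5; exp(-1.5) = 0.223130
13.3167 * 0.223130 = 2.97136
1 + 2.97136 = 3.97136
N = 4882 / 3.97136 = 1229.30 ≈ 1229

1229


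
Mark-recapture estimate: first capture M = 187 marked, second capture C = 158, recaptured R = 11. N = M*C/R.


N = M * C / R = 187 * 158 / 11 = 29546 / 11 = 2686

2686 individuals


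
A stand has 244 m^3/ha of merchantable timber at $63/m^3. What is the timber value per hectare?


Value = 244 * 63 = $15372/ha

$15372/ha


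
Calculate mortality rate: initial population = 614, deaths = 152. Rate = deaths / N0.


Mortality rate = 152 / 614 = 0.247557 ≈ 0.2476

0.2476


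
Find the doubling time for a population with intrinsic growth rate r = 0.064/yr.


td = ln(2) / 0.064 = 0.693147 / 0.064 = 10.8304 ≈ 10.8 years

10.8 years


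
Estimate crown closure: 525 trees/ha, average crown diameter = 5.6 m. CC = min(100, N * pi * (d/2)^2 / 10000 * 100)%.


(d/2)^2 = (5.6/2)^2 = 2.8^2 = 7.84
Crown area = 3.141593 * 7.84 = 24.6301 m^2
N * area / 10000 * 100 = 525 * 24.6301 / 10000 * 100 = 129.308
CC = min(100, 129.308) = 100%

100%


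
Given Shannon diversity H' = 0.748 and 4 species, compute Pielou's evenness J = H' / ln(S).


ln(4) = 1.38629
J = H' / ln(S) = 0.748 / 1.38629 = 0.539570 ≈ 0.5396

0.5396


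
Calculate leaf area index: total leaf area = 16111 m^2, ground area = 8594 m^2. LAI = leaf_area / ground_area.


LAI = 16111 / 8594 = 1.8747 ≈ 1.87

1.87


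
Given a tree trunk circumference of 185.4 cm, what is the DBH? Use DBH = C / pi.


DBH = C / pi = 185.4 / 3.141593 = 59.0146 ≈ 59.01 cm

59.01 cm


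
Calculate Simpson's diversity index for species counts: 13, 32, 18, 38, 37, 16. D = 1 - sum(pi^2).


Total N = 13 + 32 + 18 + 38 + 37 + 16 = 154
Per-species terms:
  p = 13/154 = 0.084416; p^2 = 0.084416^2 = 0.007126
  p = 32/154 = 0.207792; p^2 = 0.207792^2 = 0.043178
  p = 18/154 = 0.116883; p^2 = 0.116883^2 = 0.013662
  p = 38/154 = 0.246753; p^2 = 0.246753^2 = 0.060887
  p = 37/154 = 0.240260; p^2 = 0.240260^2 = 0.057725
  p = 16/154 = 0.103896; p^2 = 0.103896^2 = 0.010794
sum(p^2) = 0.007126 + 0.043178 + 0.013662 + 0.060887 + 0.057725 + 0.010794 = 0.193372
D = 1 - 0.193372 = 0.806628 ≈ 0.8066

0.8066


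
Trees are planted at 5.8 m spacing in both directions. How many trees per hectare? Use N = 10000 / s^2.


N = 10000 / 5.8^2 = 10000 / 33.64 = 297.265 ≈ 297 trees/ha

297 trees/ha


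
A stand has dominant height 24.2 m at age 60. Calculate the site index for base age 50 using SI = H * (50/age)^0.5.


50/60 = 0.833333
(0.833333)^0.5 = 0.912871
SI = 24.2 * 0.912871 = 22.0915 ≈ 22.1 m

22.1 m


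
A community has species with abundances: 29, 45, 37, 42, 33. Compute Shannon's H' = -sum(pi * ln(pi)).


Total N = 29 + 45 + 37 + 42 + 33 = 186
Per-species terms:
  p = 29/186 = 0.155914; ln(p) = -1.858451; p*ln(p) = 0.155914 * (-1.858451) = -0.289759
  p = 45/186 = 0.241935; ln(p) = -1.419086; p*ln(p) = 0.241935 * (-1.419086) = -0.343327
  p = 37/186 = 0.198925; ln(p) = -1.614827; p*ln(p) = 0.198925 * (-1.614827) = -0.321229
  p = 42/186 = 0.225806; ln(p) = -1.488079; p*ln(p) = 0.225806 * (-1.488079) = -0.336017
  p = 33/186 = 0.177419; ln(p) = -1.729241; p*ln(p) = 0.177419 * (-1.729241) = -0.306800
sum(p*ln(p)) = (-0.289759) + (-0.343327) + (-0.321229) + (-0.336017) + (-0.306800) = -1.597132
H' = -(-1.597132) = 1.597132 ≈ 1.5971

1.5971


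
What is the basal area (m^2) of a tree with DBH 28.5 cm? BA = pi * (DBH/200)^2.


D/200 = 28.5/200 = 0.1425 m
(D/200)^2 = 0.1425^2 = 0.02030625
BA = 3.141593 * 0.02030625 = 0.0637940 ≈ 0.0638 m^2

0.0638 m^2


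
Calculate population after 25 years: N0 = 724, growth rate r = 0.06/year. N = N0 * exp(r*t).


r*t = 0.06 * 25 = 1.5
exp(1.5) = 4.48169
N = 724 * 4.48169 = 3244.74 ≈ 3245

3245


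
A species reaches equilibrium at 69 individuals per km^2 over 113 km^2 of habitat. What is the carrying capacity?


K = 69 * 113 = 7797 individuals

7797 individuals


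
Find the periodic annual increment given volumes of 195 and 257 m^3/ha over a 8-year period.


PAI = (V2 - V1) / period = (257 - 195) / 8 = 62 / 8 = 7.75 m^3/ha/yr

7.75 m^3/ha/yr


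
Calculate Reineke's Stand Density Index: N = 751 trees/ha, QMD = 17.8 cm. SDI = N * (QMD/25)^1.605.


QMD/25 = 17.8/25 = 0.712
(0.712)^1.605 = exp(1.605 * ln(0.712)) = exp(1.605 * (-0.339677)) = exp(-0.545182) = 0.579736
SDI = 751 * 0.579736 = 435.382 ≈ 435

435


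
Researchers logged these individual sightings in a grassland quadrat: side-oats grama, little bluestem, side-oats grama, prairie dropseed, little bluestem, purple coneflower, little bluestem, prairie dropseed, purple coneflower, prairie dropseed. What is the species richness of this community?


Total individuals logged = 10
Distinct species (count of individuals): side-oats grama (2), little bluestem (3), prairie dropseed (3), purple coneflower (2)
Species richness = number of distinct species = 4

4


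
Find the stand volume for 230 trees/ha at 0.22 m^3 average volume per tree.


V_stand = 230 * 0.22 = 50.6 m^3/ha

50.6 m^3/ha


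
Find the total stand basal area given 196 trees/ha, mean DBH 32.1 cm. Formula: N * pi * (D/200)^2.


(D/200)^2 = (32.1/200)^2 = 0.1605^2 = 0.02576025
Individual BA = 3.141593 * 0.02576025 = 0.0809282 m^2
Stand BA = 196 * 0.0809282 = 15.8619 ≈ 15.86 m^2/ha

15.86 m^2/ha


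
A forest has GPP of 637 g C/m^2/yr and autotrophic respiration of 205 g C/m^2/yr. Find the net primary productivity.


NPP = GPP - Ra = 637 - 205 = 432 g C/m^2/yr

432 g C/m^2/yr


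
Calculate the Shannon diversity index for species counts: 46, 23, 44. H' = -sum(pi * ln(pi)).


Total N = 46 + 23 + 44 = 113
Per-species terms:
  p = 46/113 = 0.407080; ln(p) = -0.898746; p*ln(p) = 0.407080 * (-0.898746) = -0.365862
  p = 23/113 = 0.203540; ln(p) = -1.591893; p*ln(p) = 0.203540 * (-1.591893) = -0.324014
  p = 44/113 = 0.389381; ln(p) = -0.943197; p*ln(p) = 0.389381 * (-0.943197) = -0.367263
sum(p*ln(p)) = (-0.365862) + (-0.324014) + (-0.367263) = -1.057139
H' = -(-1.057139) = 1.057139 ≈ 1.0571

1.0571


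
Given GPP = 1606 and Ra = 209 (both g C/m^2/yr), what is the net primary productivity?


NPP = GPP - Ra = 1606 - 209 = 1397 g C/m^2/yr

1397 g C/m^2/yr


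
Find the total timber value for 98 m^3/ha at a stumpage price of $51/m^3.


Value = 98 * 51 = $4998/ha

$4998/ha


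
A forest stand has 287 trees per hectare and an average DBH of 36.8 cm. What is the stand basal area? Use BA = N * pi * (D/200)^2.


(D/200)^2 = (36.8/200)^2 = 0.184^2 = 0.033856
Individual BA = 3.141593 * 0.033856 = 0.106362 m^2
Stand BA = 287 * 0.106362 = 30.5259 ≈ 30.53 m^2/ha

30.53 m^2/ha


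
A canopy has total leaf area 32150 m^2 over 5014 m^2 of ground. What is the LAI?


LAI = 32150 / 5014 = 6.4120 ≈ 6.41

6.41


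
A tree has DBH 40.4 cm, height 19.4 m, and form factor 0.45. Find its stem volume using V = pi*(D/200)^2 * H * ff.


(D/200)^2 = (40.4/200)^2 = 0.202^2 = 0.040804
BA = 3.141593 * 0.040804 = 0.128190 m^2
V = 0.128190 * 19.4 * 0.45 = 1.11910 ≈ 1.119 m^3

1.119 m^3


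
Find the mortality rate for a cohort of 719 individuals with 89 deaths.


Mortality rate = 89 / 719 = 0.123783 ≈ 0.1238

0.1238


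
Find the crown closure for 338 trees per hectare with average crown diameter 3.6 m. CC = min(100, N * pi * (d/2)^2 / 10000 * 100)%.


(d/2)^2 = (3.6/2)^2 = 1.8^2 = 3.24
Crown area = 3.141593 * 3.24 = 10.1788 m^2
N * area / 10000 * 100 = 338 * 10.1788 / 10000 * 100 = 34.4043
CC = min(100, 34.4043) = 34.4043 ≈ 34.4%

34.4%


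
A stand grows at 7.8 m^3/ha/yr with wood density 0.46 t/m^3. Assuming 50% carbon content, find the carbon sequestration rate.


C = 7.8 * 0.46 * 0.5 = 1.794 ≈ 1.79 t C/ha/yr

1.79 t C/ha/yr
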